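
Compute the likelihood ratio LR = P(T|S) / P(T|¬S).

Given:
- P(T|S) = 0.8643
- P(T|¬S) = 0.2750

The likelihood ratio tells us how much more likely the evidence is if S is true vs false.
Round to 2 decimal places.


Likelihood Ratio (LR) = P(T|S) / P(T|¬S)

LR = 0.8643 / 0.2750
   = 3.14

The evidence is 3.14 times more likely if S is true than if S is false.
LR > 1, so observing T raises the odds in favor of S.


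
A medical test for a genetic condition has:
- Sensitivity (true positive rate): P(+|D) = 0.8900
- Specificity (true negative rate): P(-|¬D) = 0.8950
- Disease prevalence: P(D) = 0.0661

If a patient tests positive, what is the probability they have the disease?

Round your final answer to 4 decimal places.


Let D = has disease, + = positive test

Given:
- P(D) = 0.0661 (prevalence)
- P(+|D) = 0.8900 (sensitivity)
- P(-|¬D) = 0.8950 (specificity)
- P(+|¬D) = 0.1050 (false positive rate = 1 - specificity)

Step 1: Find P(+)
P(+) = P(+|D)P(D) + P(+|¬D)P(¬D)
     = 0.8900 × 0.0661 + 0.1050 × 0.9339
     = 0.05882900 + 0.09805950
     = 0.15688850

Step 2: Apply Bayes' theorem for P(D|+)
P(D|+) = P(+|D)P(D) / P(+)
       = 0.05882900 / 0.15688850
       = 0.3750


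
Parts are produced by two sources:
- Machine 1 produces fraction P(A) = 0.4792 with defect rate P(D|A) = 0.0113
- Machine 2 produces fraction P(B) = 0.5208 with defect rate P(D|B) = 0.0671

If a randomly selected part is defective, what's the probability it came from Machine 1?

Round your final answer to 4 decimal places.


Let A = from Machine 1, D = defective

Given:
- P(A) = 0.4792, P(B) = 0.5208
- P(D|A) = 0.0113, P(D|B) = 0.0671

Step 1: Find P(D)
P(D) = P(D|A)P(A) + P(D|B)P(B)
     = 0.0113 × 0.4792 + 0.0671 × 0.5208
     = 0.00541496 + 0.03494568
     = 0.04036064

Step 2: Apply Bayes' theorem
P(A|D) = P(D|A)P(A) / P(D)
       = 0.00541496 / 0.04036064
       = 0.1342


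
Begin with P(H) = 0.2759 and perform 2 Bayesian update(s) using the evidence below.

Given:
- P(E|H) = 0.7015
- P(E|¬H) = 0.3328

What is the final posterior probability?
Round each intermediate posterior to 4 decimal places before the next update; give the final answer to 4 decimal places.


Sequential Bayesian updating:

Initial prior: P(H) = 0.2759

Update 1:
  P(E) = 0.7015 × 0.2759 + 0.3328 × 0.7241 = 0.19354385 + 0.24098048 = 0.43452433
  P(H|E) = 0.19354385 / 0.43452433 = 0.4454

Update 2:
  P(E) = 0.7015 × 0.4454 + 0.3328 × 0.5546 = 0.31244810 + 0.18457088 = 0.49701898
  P(H|E) = 0.31244810 / 0.49701898 = 0.6286

Final posterior: 0.6286


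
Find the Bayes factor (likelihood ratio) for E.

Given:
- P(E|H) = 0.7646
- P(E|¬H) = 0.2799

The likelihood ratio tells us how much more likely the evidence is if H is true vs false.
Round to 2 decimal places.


Likelihood Ratio (LR) = P(E|H) / P(E|¬H)

LR = 0.7646 / 0.2799
   = 2.73

The evidence is 2.73 times more likely if H is true than if H is false.
Since LR > 1, the evidence supports H over ¬H.


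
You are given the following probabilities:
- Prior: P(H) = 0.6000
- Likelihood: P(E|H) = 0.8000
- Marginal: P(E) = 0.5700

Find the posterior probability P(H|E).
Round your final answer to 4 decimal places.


Using Bayes' theorem:

P(H|E) = P(E|H) × P(H) / P(E)
       = 0.8000 × 0.6000 / 0.5700
       = 0.48000000 / 0.5700
       = 0.8421

The evidence strengthens our belief in H.
Prior: 0.6000 → Posterior: 0.8421


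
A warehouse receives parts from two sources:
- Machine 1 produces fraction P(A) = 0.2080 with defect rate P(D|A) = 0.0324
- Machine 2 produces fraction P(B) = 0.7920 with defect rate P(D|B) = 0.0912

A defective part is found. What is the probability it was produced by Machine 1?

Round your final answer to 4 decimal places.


Let A = from Machine 1, D = defective

Given:
- P(A) = 0.2080, P(B) = 0.7920
- P(D|A) = 0.0324, P(D|B) = 0.0912

Step 1: Find P(D)
P(D) = P(D|A)P(A) + P(D|B)P(B)
     = 0.0324 × 0.2080 + 0.0912 × 0.7920
     = 0.00673920 + 0.07223040
     = 0.07896960

Step 2: Apply Bayes' theorem
P(A|D) = P(D|A)P(A) / P(D)
       = 0.00673920 / 0.07896960
       = 0.0853


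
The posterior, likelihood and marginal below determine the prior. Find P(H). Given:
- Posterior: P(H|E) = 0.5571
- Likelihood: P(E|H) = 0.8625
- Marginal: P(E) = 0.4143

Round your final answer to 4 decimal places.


From Bayes' theorem: P(H|E) = P(E|H) × P(H) / P(E)

Rearranging for P(H):
P(H) = P(H|E) × P(E) / P(E|H)
     = 0.5571 × 0.4143 / 0.8625
     = 0.23080653 / 0.8625
     = 0.2676


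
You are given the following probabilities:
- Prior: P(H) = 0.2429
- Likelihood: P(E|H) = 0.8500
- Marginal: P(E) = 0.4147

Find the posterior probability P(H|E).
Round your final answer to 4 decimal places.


Using Bayes' theorem:

P(H|E) = P(E|H) × P(H) / P(E)
       = 0.8500 × 0.2429 / 0.4147
       = 0.20646500 / 0.4147
       = 0.4979

The evidence strengthens our belief in H.
Prior: 0.2429 → Posterior: 0.4979


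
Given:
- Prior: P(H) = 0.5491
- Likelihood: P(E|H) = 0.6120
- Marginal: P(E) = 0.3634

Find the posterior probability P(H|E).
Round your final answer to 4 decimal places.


Using Bayes' theorem:

P(H|E) = P(E|H) × P(H) / P(E)
       = 0.6120 × 0.5491 / 0.3634
       = 0.33604920 / 0.3634
       = 0.9247

The evidence strengthens our belief in H.
Prior: 0.5491 → Posterior: 0.9247


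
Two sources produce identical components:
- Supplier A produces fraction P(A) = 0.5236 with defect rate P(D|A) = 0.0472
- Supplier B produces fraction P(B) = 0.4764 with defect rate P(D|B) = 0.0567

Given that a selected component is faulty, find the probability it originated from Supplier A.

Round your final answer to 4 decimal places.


Let A = from Supplier A, D = faulty

Given:
- P(A) = 0.5236, P(B) = 0.4764
- P(D|A) = 0.0472, P(D|B) = 0.0567

Step 1: Find P(D)
P(D) = P(D|A)P(A) + P(D|B)P(B)
     = 0.0472 × 0.5236 + 0.0567 × 0.4764
     = 0.02471392 + 0.02701188
     = 0.05172580

Step 2: Apply Bayes' theorem
P(A|D) = P(D|A)P(A) / P(D)
       = 0.02471392 / 0.05172580
       = 0.4778


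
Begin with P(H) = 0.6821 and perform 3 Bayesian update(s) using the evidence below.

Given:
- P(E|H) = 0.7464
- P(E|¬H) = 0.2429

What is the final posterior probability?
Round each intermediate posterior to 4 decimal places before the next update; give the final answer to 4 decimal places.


Sequential Bayesian updating:

Initial prior: P(H) = 0.6821

Update 1:
  P(E) = 0.7464 × 0.6821 + 0.2429 × 0.3179 = 0.50911944 + 0.07721791 = 0.58633735
  P(H|E) = 0.50911944 / 0.58633735 = 0.8683

Update 2:
  P(E) = 0.7464 × 0.8683 + 0.2429 × 0.1317 = 0.64809912 + 0.03198993 = 0.68008905
  P(H|E) = 0.64809912 / 0.68008905 = 0.9530

Update 3:
  P(E) = 0.7464 × 0.9530 + 0.2429 × 0.0470 = 0.71131920 + 0.01141630 = 0.72273550
  P(H|E) = 0.71131920 / 0.72273550 = 0.9842

Final posterior: 0.9842


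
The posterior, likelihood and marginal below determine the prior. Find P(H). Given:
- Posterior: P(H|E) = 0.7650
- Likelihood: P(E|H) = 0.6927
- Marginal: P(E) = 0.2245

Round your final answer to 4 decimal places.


From Bayes' theorem: P(H|E) = P(E|H) × P(H) / P(E)

Rearranging for P(H):
P(H) = P(H|E) × P(E) / P(E|H)
     = 0.7650 × 0.2245 / 0.6927
     = 0.17174250 / 0.6927
     = 0.2479


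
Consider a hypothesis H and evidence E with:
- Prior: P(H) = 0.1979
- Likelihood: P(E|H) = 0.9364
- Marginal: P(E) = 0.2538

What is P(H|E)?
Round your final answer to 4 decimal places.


Using Bayes' theorem:

P(H|E) = P(E|H) × P(H) / P(E)
       = 0.9364 × 0.1979 / 0.2538
       = 0.18531356 / 0.2538
       = 0.7302

The evidence strengthens our belief in H.
Prior: 0.1979 → Posterior: 0.7302


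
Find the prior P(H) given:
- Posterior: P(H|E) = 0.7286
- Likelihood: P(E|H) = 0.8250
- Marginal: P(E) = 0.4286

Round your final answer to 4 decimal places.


From Bayes' theorem: P(H|E) = P(E|H) × P(H) / P(E)

Rearranging for P(H):
P(H) = P(H|E) × P(E) / P(E|H)
     = 0.7286 × 0.4286 / 0.8250
     = 0.31227796 / 0.8250
     = 0.3785


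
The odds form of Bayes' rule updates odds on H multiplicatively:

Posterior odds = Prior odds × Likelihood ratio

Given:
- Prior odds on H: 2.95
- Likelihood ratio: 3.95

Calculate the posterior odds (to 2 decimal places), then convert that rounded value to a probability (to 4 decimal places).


Step 1: Calculate posterior odds
Posterior odds = Prior odds × LR
               = 2.95 × 3.95
               = 11.65

Step 2: Convert to probability
P(H|E) = Posterior odds / (1 + Posterior odds)
       = 11.65 / (1 + 11.65)
       = 11.65 / 12.65
       = 0.9209

The evidence increased P(H) from 0.7468 to 0.9209.


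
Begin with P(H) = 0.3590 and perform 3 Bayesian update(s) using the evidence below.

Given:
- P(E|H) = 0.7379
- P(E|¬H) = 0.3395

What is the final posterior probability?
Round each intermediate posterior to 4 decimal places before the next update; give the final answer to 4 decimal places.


Sequential Bayesian updating:

Initial prior: P(H) = 0.3590

Update 1:
  P(E) = 0.7379 × 0.3590 + 0.3395 × 0.6410 = 0.26490610 + 0.21761950 = 0.48252560
  P(H|E) = 0.26490610 / 0.48252560 = 0.5490

Update 2:
  P(E) = 0.7379 × 0.5490 + 0.3395 × 0.4510 = 0.40510710 + 0.15311450 = 0.55822160
  P(H|E) = 0.40510710 / 0.55822160 = 0.7257

Update 3:
  P(E) = 0.7379 × 0.7257 + 0.3395 × 0.2743 = 0.53549403 + 0.09312485 = 0.62861888
  P(H|E) = 0.53549403 / 0.62861888 = 0.8519

Final posterior: 0.8519


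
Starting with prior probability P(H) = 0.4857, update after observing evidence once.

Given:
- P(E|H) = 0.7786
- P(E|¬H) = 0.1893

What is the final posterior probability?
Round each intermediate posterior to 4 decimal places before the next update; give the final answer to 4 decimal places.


Sequential Bayesian updating:

Initial prior: P(H) = 0.4857

Update 1:
  P(E) = 0.7786 × 0.4857 + 0.1893 × 0.5143 = 0.37816602 + 0.09735699 = 0.47552301
  P(H|E) = 0.37816602 / 0.47552301 = 0.7953

Final posterior: 0.7953


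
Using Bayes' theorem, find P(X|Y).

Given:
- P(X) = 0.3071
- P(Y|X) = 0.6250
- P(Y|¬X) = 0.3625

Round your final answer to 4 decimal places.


Bayes' theorem: P(X|Y) = P(Y|X) × P(X) / P(Y)

Step 1: Calculate P(Y) using law of total probability
P(Y) = P(Y|X)P(X) + P(Y|¬X)P(¬X)
     = 0.6250 × 0.3071 + 0.3625 × 0.6929
     = 0.19193750 + 0.25117625
     = 0.44311375

Step 2: Apply Bayes' theorem
P(X|Y) = P(Y|X) × P(X) / P(Y)
       = 0.19193750 / 0.44311375
       = 0.4332


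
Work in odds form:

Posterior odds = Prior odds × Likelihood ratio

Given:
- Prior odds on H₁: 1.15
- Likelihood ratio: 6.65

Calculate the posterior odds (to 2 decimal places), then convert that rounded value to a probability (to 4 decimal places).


Step 1: Calculate posterior odds
Posterior odds = Prior odds × LR
               = 1.15 × 6.65
               = 7.65

Step 2: Convert to probability
P(H₁|E) = Posterior odds / (1 + Posterior odds)
       = 7.65 / (1 + 7.65)
       = 7.65 / 8.65
       = 0.8844

The evidence increased P(H₁) from 0.5349 to 0.8844.


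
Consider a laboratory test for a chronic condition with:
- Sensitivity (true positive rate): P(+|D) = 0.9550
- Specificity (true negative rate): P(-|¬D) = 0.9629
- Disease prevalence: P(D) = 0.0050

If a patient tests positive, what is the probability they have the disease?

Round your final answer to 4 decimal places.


Let D = has disease, + = positive test

Given:
- P(D) = 0.0050 (prevalence)
- P(+|D) = 0.9550 (sensitivity)
- P(-|¬D) = 0.9629 (specificity)
- P(+|¬D) = 0.0371 (false positive rate = 1 - specificity)

Step 1: Find P(+)
P(+) = P(+|D)P(D) + P(+|¬D)P(¬D)
     = 0.9550 × 0.0050 + 0.0371 × 0.9950
     = 0.00477500 + 0.03691450
     = 0.04168950

Step 2: Apply Bayes' theorem for P(D|+)
P(D|+) = P(+|D)P(D) / P(+)
       = 0.00477500 / 0.04168950
       = 0.1145


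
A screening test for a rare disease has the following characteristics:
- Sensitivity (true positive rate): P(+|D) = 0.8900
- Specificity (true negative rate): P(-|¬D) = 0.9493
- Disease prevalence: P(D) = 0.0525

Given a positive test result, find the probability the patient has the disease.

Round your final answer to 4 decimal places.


Let D = has disease, + = positive test

Given:
- P(D) = 0.0525 (prevalence)
- P(+|D) = 0.8900 (sensitivity)
- P(-|¬D) = 0.9493 (specificity)
- P(+|¬D) = 0.0507 (false positive rate = 1 - specificity)

Step 1: Find P(+)
P(+) = P(+|D)P(D) + P(+|¬D)P(¬D)
     = 0.8900 × 0.0525 + 0.0507 × 0.9475
     = 0.04672500 + 0.04803825
     = 0.09476325

Step 2: Apply Bayes' theorem for P(D|+)
P(D|+) = P(+|D)P(D) / P(+)
       = 0.04672500 / 0.09476325
       = 0.4931


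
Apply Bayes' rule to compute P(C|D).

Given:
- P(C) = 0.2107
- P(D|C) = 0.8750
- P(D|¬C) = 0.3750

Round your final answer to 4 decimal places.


Bayes' theorem: P(C|D) = P(D|C) × P(C) / P(D)

Step 1: Calculate P(D) using law of total probability
P(D) = P(D|C)P(C) + P(D|¬C)P(¬C)
     = 0.8750 × 0.2107 + 0.3750 × 0.7893
     = 0.18436250 + 0.29598750
     = 0.48035000

Step 2: Apply Bayes' theorem
P(C|D) = P(D|C) × P(C) / P(D)
       = 0.18436250 / 0.48035000
       = 0.3838


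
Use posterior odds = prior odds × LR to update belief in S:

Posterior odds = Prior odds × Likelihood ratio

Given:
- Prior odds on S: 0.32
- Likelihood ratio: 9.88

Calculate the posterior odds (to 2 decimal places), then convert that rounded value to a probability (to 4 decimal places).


Step 1: Calculate posterior odds
Posterior odds = Prior odds × LR
               = 0.32 × 9.88
               = 3.16

Step 2: Convert to probability
P(S|E) = Posterior odds / (1 + Posterior odds)
       = 3.16 / (1 + 3.16)
       = 3.16 / 4.16
       = 0.7596

The evidence increased P(S) from 0.2424 to 0.7596.


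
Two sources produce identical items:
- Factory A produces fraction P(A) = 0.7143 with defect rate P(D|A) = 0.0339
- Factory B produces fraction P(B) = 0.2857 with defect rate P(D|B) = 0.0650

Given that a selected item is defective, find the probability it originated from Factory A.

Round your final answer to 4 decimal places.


Let A = from Factory A, D = defective

Given:
- P(A) = 0.7143, P(B) = 0.2857
- P(D|A) = 0.0339, P(D|B) = 0.0650

Step 1: Find P(D)
P(D) = P(D|A)P(A) + P(D|B)P(B)
     = 0.0339 × 0.7143 + 0.0650 × 0.2857
     = 0.02421477 + 0.01857050
     = 0.04278527

Step 2: Apply Bayes' theorem
P(A|D) = P(D|A)P(A) / P(D)
       = 0.02421477 / 0.04278527
       = 0.5660


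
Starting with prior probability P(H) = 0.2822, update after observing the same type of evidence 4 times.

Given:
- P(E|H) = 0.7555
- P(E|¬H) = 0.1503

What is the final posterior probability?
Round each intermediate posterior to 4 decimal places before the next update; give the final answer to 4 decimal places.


Sequential Bayesian updating:

Initial prior: P(H) = 0.2822

Update 1:
  P(E) = 0.7555 × 0.2822 + 0.1503 × 0.7178 = 0.21320210 + 0.10788534 = 0.32108744
  P(H|E) = 0.21320210 / 0.32108744 = 0.6640

Update 2:
  P(E) = 0.7555 × 0.6640 + 0.1503 × 0.3360 = 0.50165200 + 0.05050080 = 0.55215280
  P(H|E) = 0.50165200 / 0.55215280 = 0.9085

Update 3:
  P(E) = 0.7555 × 0.9085 + 0.1503 × 0.0915 = 0.68637175 + 0.01375245 = 0.70012420
  P(H|E) = 0.68637175 / 0.70012420 = 0.9804

Update 4:
  P(E) = 0.7555 × 0.9804 + 0.1503 × 0.0196 = 0.74069220 + 0.00294588 = 0.74363808
  P(H|E) = 0.74069220 / 0.74363808 = 0.9960

Final posterior: 0.9960


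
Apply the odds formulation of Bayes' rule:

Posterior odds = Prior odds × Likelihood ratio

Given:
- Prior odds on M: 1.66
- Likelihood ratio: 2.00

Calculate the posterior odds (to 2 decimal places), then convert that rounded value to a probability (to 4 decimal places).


Step 1: Calculate posterior odds
Posterior odds = Prior odds × LR
               = 1.66 × 2.00
               = 3.32

Step 2: Convert to probability
P(M|E) = Posterior odds / (1 + Posterior odds)
       = 3.32 / (1 + 3.32)
       = 3.32 / 4.32
       = 0.7685

The evidence increased P(M) from 0.6241 to 0.7685.


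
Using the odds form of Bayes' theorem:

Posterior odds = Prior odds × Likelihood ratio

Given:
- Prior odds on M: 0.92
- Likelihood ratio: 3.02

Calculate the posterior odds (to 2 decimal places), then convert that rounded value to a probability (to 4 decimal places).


Step 1: Calculate posterior odds
Posterior odds = Prior odds × LR
               = 0.92 × 3.02
               = 2.78

Step 2: Convert to probability
P(M|E) = Posterior odds / (1 + Posterior odds)
       = 2.78 / (1 + 2.78)
       = 2.78 / 3.78
       = 0.7354

The evidence increased P(M) from 0.4792 to 0.7354.


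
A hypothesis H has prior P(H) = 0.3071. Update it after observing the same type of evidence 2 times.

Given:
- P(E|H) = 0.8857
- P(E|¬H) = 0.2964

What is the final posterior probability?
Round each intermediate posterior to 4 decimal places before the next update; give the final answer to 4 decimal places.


Sequential Bayesian updating:

Initial prior: P(H) = 0.3071

Update 1:
  P(E) = 0.8857 × 0.3071 + 0.2964 × 0.6929 = 0.27199847 + 0.20537556 = 0.47737403
  P(H|E) = 0.27199847 / 0.47737403 = 0.5698

Update 2:
  P(E) = 0.8857 × 0.5698 + 0.2964 × 0.4302 = 0.50467186 + 0.12751128 = 0.63218314
  P(H|E) = 0.50467186 / 0.63218314 = 0.7983

Final posterior: 0.7983


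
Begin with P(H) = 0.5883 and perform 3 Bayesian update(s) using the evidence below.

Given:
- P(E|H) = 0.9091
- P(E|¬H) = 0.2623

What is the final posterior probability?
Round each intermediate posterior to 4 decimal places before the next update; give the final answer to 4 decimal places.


Sequential Bayesian updating:

Initial prior: P(H) = 0.5883

Update 1:
  P(E) = 0.9091 × 0.5883 + 0.2623 × 0.4117 = 0.53482353 + 0.10798891 = 0.64281244
  P(H|E) = 0.53482353 / 0.64281244 = 0.8320

Update 2:
  P(E) = 0.9091 × 0.8320 + 0.2623 × 0.1680 = 0.75637120 + 0.04406640 = 0.80043760
  P(H|E) = 0.75637120 / 0.80043760 = 0.9449

Update 3:
  P(E) = 0.9091 × 0.9449 + 0.2623 × 0.0551 = 0.85900859 + 0.01445273 = 0.87346132
  P(H|E) = 0.85900859 / 0.87346132 = 0.9835

Final posterior: 0.9835


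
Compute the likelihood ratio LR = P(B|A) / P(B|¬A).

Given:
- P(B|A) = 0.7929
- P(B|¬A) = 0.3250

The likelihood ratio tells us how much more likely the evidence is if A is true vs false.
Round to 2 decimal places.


Likelihood Ratio (LR) = P(B|A) / P(B|¬A)

LR = 0.7929 / 0.3250
   = 2.44

The evidence is 2.44 times more likely if A is true than if A is false.
Since LR > 1, the evidence supports A over ¬A.


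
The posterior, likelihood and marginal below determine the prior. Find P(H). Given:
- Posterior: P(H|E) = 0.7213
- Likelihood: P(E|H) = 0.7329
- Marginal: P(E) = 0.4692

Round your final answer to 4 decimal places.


From Bayes' theorem: P(H|E) = P(E|H) × P(H) / P(E)

Rearranging for P(H):
P(H) = P(H|E) × P(E) / P(E|H)
     = 0.7213 × 0.4692 / 0.7329
     = 0.33843396 / 0.7329
     = 0.4618


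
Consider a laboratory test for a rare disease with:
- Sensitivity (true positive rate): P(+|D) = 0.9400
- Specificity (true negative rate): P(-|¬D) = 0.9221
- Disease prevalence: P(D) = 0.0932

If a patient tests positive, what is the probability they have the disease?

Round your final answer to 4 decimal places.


Let D = has disease, + = positive test

Given:
- P(D) = 0.0932 (prevalence)
- P(+|D) = 0.9400 (sensitivity)
- P(-|¬D) = 0.9221 (specificity)
- P(+|¬D) = 0.0779 (false positive rate = 1 - specificity)

Step 1: Find P(+)
P(+) = P(+|D)P(D) + P(+|¬D)P(¬D)
     = 0.9400 × 0.0932 + 0.0779 × 0.9068
     = 0.08760800 + 0.07063972
     = 0.15824772

Step 2: Apply Bayes' theorem for P(D|+)
P(D|+) = P(+|D)P(D) / P(+)
       = 0.08760800 / 0.15824772
       = 0.5536


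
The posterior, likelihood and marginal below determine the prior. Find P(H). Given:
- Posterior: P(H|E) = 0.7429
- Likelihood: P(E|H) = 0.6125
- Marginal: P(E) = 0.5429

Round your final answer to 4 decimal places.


From Bayes' theorem: P(H|E) = P(E|H) × P(H) / P(E)

Rearranging for P(H):
P(H) = P(H|E) × P(E) / P(E|H)
     = 0.7429 × 0.5429 / 0.6125
     = 0.40332041 / 0.6125
     = 0.6585


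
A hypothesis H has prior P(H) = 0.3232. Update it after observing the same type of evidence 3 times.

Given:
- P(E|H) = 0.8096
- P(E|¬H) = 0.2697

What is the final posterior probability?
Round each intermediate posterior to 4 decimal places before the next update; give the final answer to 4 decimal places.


Sequential Bayesian updating:

Initial prior: P(H) = 0.3232

Update 1:
  P(E) = 0.8096 × 0.3232 + 0.2697 × 0.6768 = 0.26166272 + 0.18253296 = 0.44419568
  P(H|E) = 0.26166272 / 0.44419568 = 0.5891

Update 2:
  P(E) = 0.8096 × 0.5891 + 0.2697 × 0.4109 = 0.47693536 + 0.11081973 = 0.58775509
  P(H|E) = 0.47693536 / 0.58775509 = 0.8115

Update 3:
  P(E) = 0.8096 × 0.8115 + 0.2697 × 0.1885 = 0.65699040 + 0.05083845 = 0.70782885
  P(H|E) = 0.65699040 / 0.70782885 = 0.9282

Final posterior: 0.9282


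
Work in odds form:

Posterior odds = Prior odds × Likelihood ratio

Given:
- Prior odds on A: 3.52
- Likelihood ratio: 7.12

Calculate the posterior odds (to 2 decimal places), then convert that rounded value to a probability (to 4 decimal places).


Step 1: Calculate posterior odds
Posterior odds = Prior odds × LR
               = 3.52 × 7.12
               = 25.06

Step 2: Convert to probability
P(A|E) = Posterior odds / (1 + Posterior odds)
       = 25.06 / (1 + 25.06)
       = 25.06 / 26.06
       = 0.9616

The evidence increased P(A) from 0.7788 to 0.9616.


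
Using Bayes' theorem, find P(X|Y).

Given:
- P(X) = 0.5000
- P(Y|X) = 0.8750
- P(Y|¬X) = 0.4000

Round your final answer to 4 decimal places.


Bayes' theorem: P(X|Y) = P(Y|X) × P(X) / P(Y)

Step 1: Calculate P(Y) using law of total probability
P(Y) = P(Y|X)P(X) + P(Y|¬X)P(¬X)
     = 0.8750 × 0.5000 + 0.4000 × 0.5000
     = 0.43750000 + 0.20000000
     = 0.63750000

Step 2: Apply Bayes' theorem
P(X|Y) = P(Y|X) × P(X) / P(Y)
       = 0.43750000 / 0.63750000
       = 0.6863


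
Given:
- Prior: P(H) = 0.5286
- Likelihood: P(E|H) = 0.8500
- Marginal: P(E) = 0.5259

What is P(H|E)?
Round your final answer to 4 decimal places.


Using Bayes' theorem:

P(H|E) = P(E|H) × P(H) / P(E)
       = 0.8500 × 0.5286 / 0.5259
       = 0.44931000 / 0.5259
       = 0.8544

The evidence strengthens our belief in H.
Prior: 0.5286 → Posterior: 0.8544


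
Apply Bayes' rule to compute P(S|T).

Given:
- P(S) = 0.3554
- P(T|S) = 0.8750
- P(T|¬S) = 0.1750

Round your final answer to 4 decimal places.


Bayes' theorem: P(S|T) = P(T|S) × P(S) / P(T)

Step 1: Calculate P(T) using law of total probability
P(T) = P(T|S)P(S) + P(T|¬S)P(¬S)
     = 0.8750 × 0.3554 + 0.1750 × 0.6446
     = 0.31097500 + 0.11280500
     = 0.42378000

Step 2: Apply Bayes' theorem
P(S|T) = P(T|S) × P(S) / P(T)
       = 0.31097500 / 0.42378000
       = 0.7338


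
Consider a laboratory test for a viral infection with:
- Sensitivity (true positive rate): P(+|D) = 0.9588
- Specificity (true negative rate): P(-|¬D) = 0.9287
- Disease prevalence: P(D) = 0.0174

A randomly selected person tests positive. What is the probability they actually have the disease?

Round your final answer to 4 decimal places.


Let D = has disease, + = positive test

Given:
- P(D) = 0.0174 (prevalence)
- P(+|D) = 0.9588 (sensitivity)
- P(-|¬D) = 0.9287 (specificity)
- P(+|¬D) = 0.0713 (false positive rate = 1 - specificity)

Step 1: Find P(+)
P(+) = P(+|D)P(D) + P(+|¬D)P(¬D)
     = 0.9588 × 0.0174 + 0.0713 × 0.9826
     = 0.01668312 + 0.07005938
     = 0.08674250

Step 2: Apply Bayes' theorem for P(D|+)
P(D|+) = P(+|D)P(D) / P(+)
       = 0.01668312 / 0.08674250
       = 0.1923


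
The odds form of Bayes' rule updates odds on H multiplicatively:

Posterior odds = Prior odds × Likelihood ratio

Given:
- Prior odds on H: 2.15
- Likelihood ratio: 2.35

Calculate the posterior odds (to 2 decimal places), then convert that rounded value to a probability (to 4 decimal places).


Step 1: Calculate posterior odds
Posterior odds = Prior odds × LR
               = 2.15 × 2.35
               = 5.05

Step 2: Convert to probability
P(H|E) = Posterior odds / (1 + Posterior odds)
       = 5.05 / (1 + 5.05)
       = 5.05 / 6.05
       = 0.8347

The evidence increased P(H) from 0.6825 to 0.8347.


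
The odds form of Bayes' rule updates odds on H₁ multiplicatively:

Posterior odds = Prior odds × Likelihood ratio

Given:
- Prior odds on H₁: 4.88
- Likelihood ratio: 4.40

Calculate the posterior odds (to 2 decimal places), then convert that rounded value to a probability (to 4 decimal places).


Step 1: Calculate posterior odds
Posterior odds = Prior odds × LR
               = 4.88 × 4.40
               = 21.47

Step 2: Convert to probability
P(H₁|E) = Posterior odds / (1 + Posterior odds)
       = 21.47 / (1 + 21.47)
       = 21.47 / 22.47
       = 0.9555

The evidence increased P(H₁) from 0.8299 to 0.9555.


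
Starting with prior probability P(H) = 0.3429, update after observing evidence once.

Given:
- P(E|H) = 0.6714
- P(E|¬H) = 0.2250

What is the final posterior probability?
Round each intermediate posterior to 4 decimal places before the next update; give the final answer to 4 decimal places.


Sequential Bayesian updating:

Initial prior: P(H) = 0.3429

Update 1:
  P(E) = 0.6714 × 0.3429 + 0.2250 × 0.6571 = 0.23022306 + 0.14784750 = 0.37807056
  P(H|E) = 0.23022306 / 0.37807056 = 0.6089

Final posterior: 0.6089


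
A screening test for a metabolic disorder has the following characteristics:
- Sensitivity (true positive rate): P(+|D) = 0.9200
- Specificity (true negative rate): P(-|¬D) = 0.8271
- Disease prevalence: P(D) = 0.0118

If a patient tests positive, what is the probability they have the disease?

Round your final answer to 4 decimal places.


Let D = has disease, + = positive test

Given:
- P(D) = 0.0118 (prevalence)
- P(+|D) = 0.9200 (sensitivity)
- P(-|¬D) = 0.8271 (specificity)
- P(+|¬D) = 0.1729 (false positive rate = 1 - specificity)

Step 1: Find P(+)
P(+) = P(+|D)P(D) + P(+|¬D)P(¬D)
     = 0.9200 × 0.0118 + 0.1729 × 0.9882
     = 0.01085600 + 0.17085978
     = 0.18171578

Step 2: Apply Bayes' theorem for P(D|+)
P(D|+) = P(+|D)P(D) / P(+)
       = 0.01085600 / 0.18171578
       = 0.0597


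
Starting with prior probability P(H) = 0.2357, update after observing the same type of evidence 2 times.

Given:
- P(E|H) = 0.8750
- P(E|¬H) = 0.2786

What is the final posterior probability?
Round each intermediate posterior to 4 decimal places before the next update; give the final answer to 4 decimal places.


Sequential Bayesian updating:

Initial prior: P(H) = 0.2357

Update 1:
  P(E) = 0.8750 × 0.2357 + 0.2786 × 0.7643 = 0.20623750 + 0.21293398 = 0.41917148
  P(H|E) = 0.20623750 / 0.41917148 = 0.4920

Update 2:
  P(E) = 0.8750 × 0.4920 + 0.2786 × 0.5080 = 0.43050000 + 0.14152880 = 0.57202880
  P(H|E) = 0.43050000 / 0.57202880 = 0.7526

Final posterior: 0.7526


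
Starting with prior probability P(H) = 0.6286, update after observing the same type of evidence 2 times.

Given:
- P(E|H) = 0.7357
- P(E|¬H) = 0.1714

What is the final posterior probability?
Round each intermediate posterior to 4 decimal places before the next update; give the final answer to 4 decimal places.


Sequential Bayesian updating:

Initial prior: P(H) = 0.6286

Update 1:
  P(E) = 0.7357 × 0.6286 + 0.1714 × 0.3714 = 0.46246102 + 0.06365796 = 0.52611898
  P(H|E) = 0.46246102 / 0.52611898 = 0.8790

Update 2:
  P(E) = 0.7357 × 0.8790 + 0.1714 × 0.1210 = 0.64668030 + 0.02073940 = 0.66741970
  P(H|E) = 0.64668030 / 0.66741970 = 0.9689

Final posterior: 0.9689


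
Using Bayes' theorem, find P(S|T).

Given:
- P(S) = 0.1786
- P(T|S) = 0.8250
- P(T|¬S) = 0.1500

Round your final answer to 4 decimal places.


Bayes' theorem: P(S|T) = P(T|S) × P(S) / P(T)

Step 1: Calculate P(T) using law of total probability
P(T) = P(T|S)P(S) + P(T|¬S)P(¬S)
     = 0.8250 × 0.1786 + 0.1500 × 0.8214
     = 0.14734500 + 0.12321000
     = 0.27055500

Step 2: Apply Bayes' theorem
P(S|T) = P(T|S) × P(S) / P(T)
       = 0.14734500 / 0.27055500
       = 0.5446


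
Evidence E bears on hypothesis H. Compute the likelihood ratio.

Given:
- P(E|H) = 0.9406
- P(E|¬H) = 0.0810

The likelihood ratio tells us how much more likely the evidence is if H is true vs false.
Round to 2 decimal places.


Likelihood Ratio (LR) = P(E|H) / P(E|¬H)

LR = 0.9406 / 0.0810
   = 11.61

The evidence is 11.61 times more likely if H is true than if H is false.
Since LR > 1, the evidence supports H over ¬H.


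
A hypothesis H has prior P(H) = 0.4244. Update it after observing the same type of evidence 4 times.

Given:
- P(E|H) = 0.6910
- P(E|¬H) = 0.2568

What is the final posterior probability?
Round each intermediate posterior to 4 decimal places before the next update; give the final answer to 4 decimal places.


Sequential Bayesian updating:

Initial prior: P(H) = 0.4244

Update 1:
  P(E) = 0.6910 × 0.4244 + 0.2568 × 0.5756 = 0.29326040 + 0.14781408 = 0.44107448
  P(H|E) = 0.29326040 / 0.44107448 = 0.6649

Update 2:
  P(E) = 0.6910 × 0.6649 + 0.2568 × 0.3351 = 0.45944590 + 0.08605368 = 0.54549958
  P(H|E) = 0.45944590 / 0.54549958 = 0.8422

Update 3:
  P(E) = 0.6910 × 0.8422 + 0.2568 × 0.1578 = 0.58196020 + 0.04052304 = 0.62248324
  P(H|E) = 0.58196020 / 0.62248324 = 0.9349

Update 4:
  P(E) = 0.6910 × 0.9349 + 0.2568 × 0.0651 = 0.64601590 + 0.01671768 = 0.66273358
  P(H|E) = 0.64601590 / 0.66273358 = 0.9748

Final posterior: 0.9748


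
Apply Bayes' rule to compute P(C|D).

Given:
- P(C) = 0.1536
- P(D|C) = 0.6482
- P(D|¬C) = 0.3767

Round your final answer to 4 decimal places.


Bayes' theorem: P(C|D) = P(D|C) × P(C) / P(D)

Step 1: Calculate P(D) using law of total probability
P(D) = P(D|C)P(C) + P(D|¬C)P(¬C)
     = 0.6482 × 0.1536 + 0.3767 × 0.8464
     = 0.09956352 + 0.31883888
     = 0.41840240

Step 2: Apply Bayes' theorem
P(C|D) = P(D|C) × P(C) / P(D)
       = 0.09956352 / 0.41840240
       = 0.2380


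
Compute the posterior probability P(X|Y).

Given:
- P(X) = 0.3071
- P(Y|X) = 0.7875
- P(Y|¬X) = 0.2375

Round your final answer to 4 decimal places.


Bayes' theorem: P(X|Y) = P(Y|X) × P(X) / P(Y)

Step 1: Calculate P(Y) using law of total probability
P(Y) = P(Y|X)P(X) + P(Y|¬X)P(¬X)
     = 0.7875 × 0.3071 + 0.2375 × 0.6929
     = 0.24184125 + 0.16456375
     = 0.40640500

Step 2: Apply Bayes' theorem
P(X|Y) = P(Y|X) × P(X) / P(Y)
       = 0.24184125 / 0.40640500
       = 0.5951


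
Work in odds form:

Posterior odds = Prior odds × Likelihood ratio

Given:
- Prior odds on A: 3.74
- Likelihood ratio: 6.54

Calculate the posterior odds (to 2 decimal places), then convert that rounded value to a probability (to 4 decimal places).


Step 1: Calculate posterior odds
Posterior odds = Prior odds × LR
               = 3.74 × 6.54
               = 24.46

Step 2: Convert to probability
P(A|E) = Posterior odds / (1 + Posterior odds)
       = 24.46 / (1 + 24.46)
       = 24.46 / 25.46
       = 0.9607

The evidence increased P(A) from 0.7890 to 0.9607.


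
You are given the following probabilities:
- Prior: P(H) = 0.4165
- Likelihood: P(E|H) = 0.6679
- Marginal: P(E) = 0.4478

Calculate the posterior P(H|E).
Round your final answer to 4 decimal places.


Using Bayes' theorem:

P(H|E) = P(E|H) × P(H) / P(E)
       = 0.6679 × 0.4165 / 0.4478
       = 0.27818035 / 0.4478
       = 0.6212

The evidence strengthens our belief in H.
Prior: 0.4165 → Posterior: 0.6212


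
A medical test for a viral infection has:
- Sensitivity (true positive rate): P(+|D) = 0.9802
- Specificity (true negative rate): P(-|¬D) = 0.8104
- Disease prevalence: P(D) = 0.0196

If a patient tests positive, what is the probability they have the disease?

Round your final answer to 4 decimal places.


Let D = has disease, + = positive test

Given:
- P(D) = 0.0196 (prevalence)
- P(+|D) = 0.9802 (sensitivity)
- P(-|¬D) = 0.8104 (specificity)
- P(+|¬D) = 0.1896 (false positive rate = 1 - specificity)

Step 1: Find P(+)
P(+) = P(+|D)P(D) + P(+|¬D)P(¬D)
     = 0.9802 × 0.0196 + 0.1896 × 0.9804
     = 0.01921192 + 0.18588384
     = 0.20509576

Step 2: Apply Bayes' theorem for P(D|+)
P(D|+) = P(+|D)P(D) / P(+)
       = 0.01921192 / 0.20509576
       = 0.0937


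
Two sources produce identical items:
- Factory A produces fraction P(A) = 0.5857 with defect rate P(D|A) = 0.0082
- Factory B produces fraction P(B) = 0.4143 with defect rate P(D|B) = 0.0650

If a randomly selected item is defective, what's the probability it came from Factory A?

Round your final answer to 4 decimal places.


Let A = from Factory A, D = defective

Given:
- P(A) = 0.5857, P(B) = 0.4143
- P(D|A) = 0.0082, P(D|B) = 0.0650

Step 1: Find P(D)
P(D) = P(D|A)P(A) + P(D|B)P(B)
     = 0.0082 × 0.5857 + 0.0650 × 0.4143
     = 0.00480274 + 0.02692950
     = 0.03173224

Step 2: Apply Bayes' theorem
P(A|D) = P(D|A)P(A) / P(D)
       = 0.00480274 / 0.03173224
       = 0.1514


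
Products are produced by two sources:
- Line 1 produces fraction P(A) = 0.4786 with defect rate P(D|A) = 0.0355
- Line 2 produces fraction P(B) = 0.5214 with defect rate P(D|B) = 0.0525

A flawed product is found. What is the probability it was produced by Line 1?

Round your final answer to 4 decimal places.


Let A = from Line 1, D = flawed

Given:
- P(A) = 0.4786, P(B) = 0.5214
- P(D|A) = 0.0355, P(D|B) = 0.0525

Step 1: Find P(D)
P(D) = P(D|A)P(A) + P(D|B)P(B)
     = 0.0355 × 0.4786 + 0.0525 × 0.5214
     = 0.01699030 + 0.02737350
     = 0.04436380

Step 2: Apply Bayes' theorem
P(A|D) = P(D|A)P(A) / P(D)
       = 0.01699030 / 0.04436380
       = 0.3830


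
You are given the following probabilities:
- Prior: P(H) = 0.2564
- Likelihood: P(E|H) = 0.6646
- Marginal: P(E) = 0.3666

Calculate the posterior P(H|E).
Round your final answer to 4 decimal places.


Using Bayes' theorem:

P(H|E) = P(E|H) × P(H) / P(E)
       = 0.6646 × 0.2564 / 0.3666
       = 0.17040344 / 0.3666
       = 0.4648

The evidence strengthens our belief in H.
Prior: 0.2564 → Posterior: 0.4648


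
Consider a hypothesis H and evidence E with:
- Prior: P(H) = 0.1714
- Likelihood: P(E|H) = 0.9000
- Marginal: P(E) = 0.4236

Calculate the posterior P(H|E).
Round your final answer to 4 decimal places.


Using Bayes' theorem:

P(H|E) = P(E|H) × P(H) / P(E)
       = 0.9000 × 0.1714 / 0.4236
       = 0.15426000 / 0.4236
       = 0.3642

The evidence strengthens our belief in H.
Prior: 0.1714 → Posterior: 0.3642


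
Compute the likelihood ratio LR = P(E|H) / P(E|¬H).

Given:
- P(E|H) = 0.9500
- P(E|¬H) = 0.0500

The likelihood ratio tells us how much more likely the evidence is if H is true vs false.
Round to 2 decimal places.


Likelihood Ratio (LR) = P(E|H) / P(E|¬H)

LR = 0.9500 / 0.0500
   = 19.00

The evidence is 19.00 times more likely if H is true than if H is false.
LR > 1, so observing E raises the odds in favor of H.


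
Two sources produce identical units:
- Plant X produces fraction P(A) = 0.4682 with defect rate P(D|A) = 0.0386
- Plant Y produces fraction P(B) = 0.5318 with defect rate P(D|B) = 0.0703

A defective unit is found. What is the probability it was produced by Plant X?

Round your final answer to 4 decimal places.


Let A = from Plant X, D = defective

Given:
- P(A) = 0.4682, P(B) = 0.5318
- P(D|A) = 0.0386, P(D|B) = 0.0703

Step 1: Find P(D)
P(D) = P(D|A)P(A) + P(D|B)P(B)
     = 0.0386 × 0.4682 + 0.0703 × 0.5318
     = 0.01807252 + 0.03738554
     = 0.05545806

Step 2: Apply Bayes' theorem
P(A|D) = P(D|A)P(A) / P(D)
       = 0.01807252 / 0.05545806
       = 0.3259


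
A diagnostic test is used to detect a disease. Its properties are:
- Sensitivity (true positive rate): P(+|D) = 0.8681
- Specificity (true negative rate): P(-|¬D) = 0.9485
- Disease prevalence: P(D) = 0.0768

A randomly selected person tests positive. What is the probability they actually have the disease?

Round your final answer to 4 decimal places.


Let D = has disease, + = positive test

Given:
- P(D) = 0.0768 (prevalence)
- P(+|D) = 0.8681 (sensitivity)
- P(-|¬D) = 0.9485 (specificity)
- P(+|¬D) = 0.0515 (false positive rate = 1 - specificity)

Step 1: Find P(+)
P(+) = P(+|D)P(D) + P(+|¬D)P(¬D)
     = 0.8681 × 0.0768 + 0.0515 × 0.9232
     = 0.06667008 + 0.04754480
     = 0.11421488

Step 2: Apply Bayes' theorem for P(D|+)
P(D|+) = P(+|D)P(D) / P(+)
       = 0.06667008 / 0.11421488
       = 0.5837


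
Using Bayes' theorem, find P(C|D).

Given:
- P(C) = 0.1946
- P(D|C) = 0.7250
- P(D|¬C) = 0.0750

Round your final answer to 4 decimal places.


Bayes' theorem: P(C|D) = P(D|C) × P(C) / P(D)

Step 1: Calculate P(D) using law of total probability
P(D) = P(D|C)P(C) + P(D|¬C)P(¬C)
     = 0.7250 × 0.1946 + 0.0750 × 0.8054
     = 0.14108500 + 0.06040500
     = 0.20149000

Step 2: Apply Bayes' theorem
P(C|D) = P(D|C) × P(C) / P(D)
       = 0.14108500 / 0.20149000
       = 0.7002


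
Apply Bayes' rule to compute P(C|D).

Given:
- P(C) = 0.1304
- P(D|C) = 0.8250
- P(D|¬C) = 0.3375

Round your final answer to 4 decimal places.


Bayes' theorem: P(C|D) = P(D|C) × P(C) / P(D)

Step 1: Calculate P(D) using law of total probability
P(D) = P(D|C)P(C) + P(D|¬C)P(¬C)
     = 0.8250 × 0.1304 + 0.3375 × 0.8696
     = 0.10758000 + 0.29349000
     = 0.40107000

Step 2: Apply Bayes' theorem
P(C|D) = P(D|C) × P(C) / P(D)
       = 0.10758000 / 0.40107000
       = 0.2682


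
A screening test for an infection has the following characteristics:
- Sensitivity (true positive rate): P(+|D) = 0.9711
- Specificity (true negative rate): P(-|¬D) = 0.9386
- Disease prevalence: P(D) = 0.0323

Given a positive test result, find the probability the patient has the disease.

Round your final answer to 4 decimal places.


Let D = has disease, + = positive test

Given:
- P(D) = 0.0323 (prevalence)
- P(+|D) = 0.9711 (sensitivity)
- P(-|¬D) = 0.9386 (specificity)
- P(+|¬D) = 0.0614 (false positive rate = 1 - specificity)

Step 1: Find P(+)
P(+) = P(+|D)P(D) + P(+|¬D)P(¬D)
     = 0.9711 × 0.0323 + 0.0614 × 0.9677
     = 0.03136653 + 0.05941678
     = 0.09078331

Step 2: Apply Bayes' theorem for P(D|+)
P(D|+) = P(+|D)P(D) / P(+)
       = 0.03136653 / 0.09078331
       = 0.3455


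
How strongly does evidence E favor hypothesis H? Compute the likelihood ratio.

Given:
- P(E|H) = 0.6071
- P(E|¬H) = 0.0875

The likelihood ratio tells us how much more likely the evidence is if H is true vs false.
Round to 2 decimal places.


Likelihood Ratio (LR) = P(E|H) / P(E|¬H)

LR = 0.6071 / 0.0875
   = 6.94

The evidence is 6.94 times more likely if H is true than if H is false.
Since LR > 1, the evidence supports H over ¬H.


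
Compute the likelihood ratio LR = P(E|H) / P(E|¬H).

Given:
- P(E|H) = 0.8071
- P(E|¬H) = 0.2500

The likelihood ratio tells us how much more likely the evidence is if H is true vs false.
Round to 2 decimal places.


Likelihood Ratio (LR) = P(E|H) / P(E|¬H)

LR = 0.8071 / 0.2500
   = 3.23

The evidence is 3.23 times more likely if H is true than if H is false.
LR > 1, so observing E raises the odds in favor of H.


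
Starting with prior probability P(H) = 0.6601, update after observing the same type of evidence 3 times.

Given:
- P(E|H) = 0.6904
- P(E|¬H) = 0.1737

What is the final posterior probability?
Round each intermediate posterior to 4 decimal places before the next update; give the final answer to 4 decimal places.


Sequential Bayesian updating:

Initial prior: P(H) = 0.6601

Update 1:
  P(E) = 0.6904 × 0.6601 + 0.1737 × 0.3399 = 0.45573304 + 0.05904063 = 0.51477367
  P(H|E) = 0.45573304 / 0.51477367 = 0.8853

Update 2:
  P(E) = 0.6904 × 0.8853 + 0.1737 × 0.1147 = 0.61121112 + 0.01992339 = 0.63113451
  P(H|E) = 0.61121112 / 0.63113451 = 0.9684

Update 3:
  P(E) = 0.6904 × 0.9684 + 0.1737 × 0.0316 = 0.66858336 + 0.00548892 = 0.67407228
  P(H|E) = 0.66858336 / 0.67407228 = 0.9919

Final posterior: 0.9919


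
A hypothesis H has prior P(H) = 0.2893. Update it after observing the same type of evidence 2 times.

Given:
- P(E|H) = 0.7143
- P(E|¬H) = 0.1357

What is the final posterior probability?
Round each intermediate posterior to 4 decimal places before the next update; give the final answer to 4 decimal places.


Sequential Bayesian updating:

Initial prior: P(H) = 0.2893

Update 1:
  P(E) = 0.7143 × 0.2893 + 0.1357 × 0.7107 = 0.20664699 + 0.09644199 = 0.30308898
  P(H|E) = 0.20664699 / 0.30308898 = 0.6818

Update 2:
  P(E) = 0.7143 × 0.6818 + 0.1357 × 0.3182 = 0.48700974 + 0.04317974 = 0.53018948
  P(H|E) = 0.48700974 / 0.53018948 = 0.9186

Final posterior: 0.9186
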